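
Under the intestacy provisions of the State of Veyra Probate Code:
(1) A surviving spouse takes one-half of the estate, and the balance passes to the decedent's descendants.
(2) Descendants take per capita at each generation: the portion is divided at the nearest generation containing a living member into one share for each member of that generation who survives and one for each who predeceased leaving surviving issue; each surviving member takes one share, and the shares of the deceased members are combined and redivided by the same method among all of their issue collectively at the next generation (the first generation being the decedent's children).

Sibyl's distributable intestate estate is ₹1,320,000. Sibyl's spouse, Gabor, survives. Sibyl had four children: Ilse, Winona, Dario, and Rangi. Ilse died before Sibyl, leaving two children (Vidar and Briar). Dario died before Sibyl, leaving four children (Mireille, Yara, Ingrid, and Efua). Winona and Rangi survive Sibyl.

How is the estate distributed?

Gabor takes one-half of ₹1,320,000 = ₹660,000. The remaining ₹660,000 passes to the descendants.
The descendants' portion (₹660,000) is divided at the children's generation into 4 shares of ₹165,000. Winona and Rangi each take ₹165,000. The 2 shares of the deceased (Ilse and Dario) are combined into a pool of ₹330,000.
That pool (₹330,000) is divided at the grandchildren's generation equally among Vidar, Briar, Mireille, Yara, Ingrid, and Efua: ₹55,000 each.

Gabor: ₹660,000; Vidar: ₹55,000; Briar: ₹55,000; Winona: ₹165,000; Mireille: ₹55,000; Yara: ₹55,000; Ingrid: ₹55,000; Efua: ₹55,000; Rangi: ₹165,000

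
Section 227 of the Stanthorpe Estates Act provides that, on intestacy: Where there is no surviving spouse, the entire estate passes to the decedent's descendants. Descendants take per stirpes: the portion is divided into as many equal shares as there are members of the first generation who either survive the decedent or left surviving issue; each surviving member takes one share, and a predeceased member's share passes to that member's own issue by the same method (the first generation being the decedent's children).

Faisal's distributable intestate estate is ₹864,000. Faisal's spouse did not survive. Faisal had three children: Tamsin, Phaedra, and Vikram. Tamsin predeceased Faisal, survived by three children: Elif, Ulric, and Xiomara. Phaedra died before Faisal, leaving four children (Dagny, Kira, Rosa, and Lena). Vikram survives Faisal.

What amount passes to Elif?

The entire ₹864,000 passes to the descendants.
That amount (₹864,000) is divided into 3 shares of ₹288,000: Vikram takes ₹288,000; Tamsin's ₹288,000 share passes to Tamsin's issue; Phaedra's ₹288,000 share passes to Phaedra's issue.
Tamsin's share (₹288,000) is divided into 3 shares of ₹96,000: Elif, Ulric, and Xiomara each take ₹96,000.
Phaedra's share (₹288,000) is divided into 4 shares of ₹72,000: Dagny, Kira, Rosa, and Lena each take ₹72,000.

Elif receives ₹96,000.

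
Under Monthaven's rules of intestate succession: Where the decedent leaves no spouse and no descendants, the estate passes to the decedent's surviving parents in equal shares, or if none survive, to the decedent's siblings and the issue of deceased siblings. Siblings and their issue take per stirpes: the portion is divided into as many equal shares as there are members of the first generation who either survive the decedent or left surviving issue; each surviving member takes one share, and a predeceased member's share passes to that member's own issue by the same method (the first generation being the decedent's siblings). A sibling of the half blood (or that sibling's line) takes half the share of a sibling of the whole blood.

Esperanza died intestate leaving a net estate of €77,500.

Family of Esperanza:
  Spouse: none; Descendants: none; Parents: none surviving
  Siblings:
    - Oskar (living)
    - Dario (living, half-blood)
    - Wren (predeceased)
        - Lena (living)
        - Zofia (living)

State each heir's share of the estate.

Oskar: €31,000; Dario: €15,500; Lena: €15,500; Zofia: €15,500

The entire €77,500 passes to the siblings and their issue.
Counting each half-blood sibling's line as half a unit, there are 5/2 units in €77,500, so one unit is €31,000. Whole-blood lines (Oskar and Wren) take €31,000 each; half-blood lines (Dario) take €15,500 each.
Wren's share (€31,000) is divided into 2 shares of €15,500: Lena and Zofia each take €15,500.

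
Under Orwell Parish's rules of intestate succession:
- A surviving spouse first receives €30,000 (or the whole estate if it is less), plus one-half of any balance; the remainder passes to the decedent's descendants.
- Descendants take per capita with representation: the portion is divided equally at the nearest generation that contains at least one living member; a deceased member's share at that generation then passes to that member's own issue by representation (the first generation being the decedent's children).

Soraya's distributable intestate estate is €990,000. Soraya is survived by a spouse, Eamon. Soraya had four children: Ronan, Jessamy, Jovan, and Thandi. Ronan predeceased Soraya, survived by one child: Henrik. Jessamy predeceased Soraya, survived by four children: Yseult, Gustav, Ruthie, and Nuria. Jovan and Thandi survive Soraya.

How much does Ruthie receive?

Eamon first takes €30,000, leaving a balance of €960,000. Eamon then takes one-half of the balance (€480,000), for a total of €510,000. The remaining €480,000 passes to the descendants.
The descendants' portion (€480,000) is divided into 4 shares of €120,000: Jovan and Thandi each take €120,000; Ronan's €120,000 share passes to Ronan's issue; Jessamy's €120,000 share passes to Jessamy's issue.
Ronan's share (€120,000) passes entirely to Henrik.
Jessamy's share (€120,000) is divided into 4 shares of €30,000: Yseult, Gustav, Ruthie, and Nuria each take €30,000.

Ruthie receives €30,000.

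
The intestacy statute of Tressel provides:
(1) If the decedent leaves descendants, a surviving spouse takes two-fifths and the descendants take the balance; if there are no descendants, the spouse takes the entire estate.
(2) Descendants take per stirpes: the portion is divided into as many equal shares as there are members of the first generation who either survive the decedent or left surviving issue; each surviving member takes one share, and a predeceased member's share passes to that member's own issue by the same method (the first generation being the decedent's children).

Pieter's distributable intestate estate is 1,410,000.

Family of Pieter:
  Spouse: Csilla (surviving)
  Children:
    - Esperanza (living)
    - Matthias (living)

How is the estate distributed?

Csilla: 564,000; Esperanza: 423,000; Matthias: 423,000

Csilla takes two-fifths of 1,410,000 = 564,000. The remaining 846,000 passes to the descendants.
The descendants' portion (846,000) is divided into 2 shares of 423,000: Esperanza and Matthias each take 423,000.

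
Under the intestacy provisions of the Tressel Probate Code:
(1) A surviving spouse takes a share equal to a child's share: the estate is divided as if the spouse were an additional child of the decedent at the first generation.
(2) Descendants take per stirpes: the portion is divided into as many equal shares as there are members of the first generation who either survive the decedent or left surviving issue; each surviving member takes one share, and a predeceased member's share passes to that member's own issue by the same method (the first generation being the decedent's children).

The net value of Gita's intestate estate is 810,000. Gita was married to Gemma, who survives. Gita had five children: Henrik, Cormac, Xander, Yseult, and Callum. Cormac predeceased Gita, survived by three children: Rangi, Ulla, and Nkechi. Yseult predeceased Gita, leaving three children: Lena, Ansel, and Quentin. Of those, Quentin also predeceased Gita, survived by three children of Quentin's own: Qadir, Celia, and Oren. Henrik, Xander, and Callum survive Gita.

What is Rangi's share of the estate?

The spouse counts as an additional share at the children's level, so there are 6 primary shares of 135,000. Gemma takes one such share (135,000).
The children's combined portion (675,000) is divided into 5 shares of 135,000: Henrik, Xander, and Callum each take 135,000; Cormac's 135,000 share passes to Cormac's issue; Yseult's 135,000 share passes to Yseult's issue.
Cormac's share (135,000) is divided into 3 shares of 45,000: Rangi, Ulla, and Nkechi each take 45,000.
Yseult's share (135,000) is divided into 3 shares of 45,000: Lena and Ansel each take 45,000; Quentin's 45,000 share passes to Quentin's issue.
Quentin's share (45,000) is divided into 3 shares of 15,000: Qadir, Celia, and Oren each take 15,000.

Rangi receives 45,000.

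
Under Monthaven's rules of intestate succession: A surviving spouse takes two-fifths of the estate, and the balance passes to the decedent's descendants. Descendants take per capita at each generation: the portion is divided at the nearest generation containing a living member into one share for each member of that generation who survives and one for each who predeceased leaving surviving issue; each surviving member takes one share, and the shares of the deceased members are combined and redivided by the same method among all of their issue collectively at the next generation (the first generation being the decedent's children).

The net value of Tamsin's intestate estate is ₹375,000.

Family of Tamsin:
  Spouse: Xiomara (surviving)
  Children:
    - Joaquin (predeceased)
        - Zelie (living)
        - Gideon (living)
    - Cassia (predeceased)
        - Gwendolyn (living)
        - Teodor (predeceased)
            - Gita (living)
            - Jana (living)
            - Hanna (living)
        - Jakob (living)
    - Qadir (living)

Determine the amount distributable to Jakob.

Xiomara takes two-fifths of ₹375,000 = ₹150,000. The remaining ₹225,000 passes to the descendants.
The descendants' portion (₹225,000) is divided at the children's generation into 3 shares of ₹75,000. Qadir takes ₹75,000. The 2 shares of the deceased (Joaquin and Cassia) are combined into a pool of ₹150,000.
That pool (₹150,000) is divided at the grandchildren's generation into 5 shares of ₹30,000. Zelie, Gideon, Gwendolyn, and Jakob each take ₹30,000. The remaining share for the deceased Teodor (₹30,000) is carried to the next generation.
That pool (₹30,000) is divided at the great-grandchildren's generation equally among Gita, Jana, and Hanna: ₹10,000 each.

Jakob receives ₹30,000.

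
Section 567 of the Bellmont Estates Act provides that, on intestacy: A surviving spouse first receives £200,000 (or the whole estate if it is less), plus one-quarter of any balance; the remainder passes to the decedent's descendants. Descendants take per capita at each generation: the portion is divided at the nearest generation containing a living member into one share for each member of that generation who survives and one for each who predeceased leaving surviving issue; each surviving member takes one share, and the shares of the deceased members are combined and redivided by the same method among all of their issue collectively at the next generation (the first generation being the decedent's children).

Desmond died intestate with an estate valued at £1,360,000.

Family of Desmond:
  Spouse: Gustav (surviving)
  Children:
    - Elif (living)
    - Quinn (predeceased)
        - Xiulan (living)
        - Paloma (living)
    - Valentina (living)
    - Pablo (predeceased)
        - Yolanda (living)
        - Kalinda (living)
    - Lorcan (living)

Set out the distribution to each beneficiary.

Gustav first takes £200,000, leaving a balance of £1,160,000. Gustav then takes one-quarter of the balance (£290,000), for a total of £490,000. The remaining £870,000 passes to the descendants.
The descendants' portion (£870,000) is divided at the children's generation into 5 shares of £174,000. Elif, Valentina, and Lorcan each take £174,000. The 2 shares of the deceased (Quinn and Pablo) are combined into a pool of £348,000.
That pool (£348,000) is divided at the grandchildren's generation equally among Xiulan, Paloma, Yolanda, and Kalinda: £87,000 each.

Gustav: £490,000; Elif: £174,000; Xiulan: £87,000; Paloma: £87,000; Valentina: £174,000; Yolanda: £87,000; Kalinda: £87,000; Lorcan: £174,000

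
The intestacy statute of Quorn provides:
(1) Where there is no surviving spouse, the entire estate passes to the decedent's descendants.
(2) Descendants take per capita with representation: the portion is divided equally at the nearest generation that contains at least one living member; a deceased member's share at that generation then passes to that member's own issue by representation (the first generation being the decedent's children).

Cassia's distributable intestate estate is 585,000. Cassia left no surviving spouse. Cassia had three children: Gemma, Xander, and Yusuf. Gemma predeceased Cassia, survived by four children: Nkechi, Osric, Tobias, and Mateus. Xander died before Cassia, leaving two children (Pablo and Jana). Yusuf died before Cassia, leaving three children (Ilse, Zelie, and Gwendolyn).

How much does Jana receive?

Jana receives 65,000.

The entire 585,000 passes to the descendants.
No child survives, so the initial division is made at the grandchildren's generation.
That amount (585,000) is divided into 9 shares of 65,000: Nkechi, Osric, Tobias, Mateus, Pablo, Jana, Ilse, Zelie, and Gwendolyn each take 65,000.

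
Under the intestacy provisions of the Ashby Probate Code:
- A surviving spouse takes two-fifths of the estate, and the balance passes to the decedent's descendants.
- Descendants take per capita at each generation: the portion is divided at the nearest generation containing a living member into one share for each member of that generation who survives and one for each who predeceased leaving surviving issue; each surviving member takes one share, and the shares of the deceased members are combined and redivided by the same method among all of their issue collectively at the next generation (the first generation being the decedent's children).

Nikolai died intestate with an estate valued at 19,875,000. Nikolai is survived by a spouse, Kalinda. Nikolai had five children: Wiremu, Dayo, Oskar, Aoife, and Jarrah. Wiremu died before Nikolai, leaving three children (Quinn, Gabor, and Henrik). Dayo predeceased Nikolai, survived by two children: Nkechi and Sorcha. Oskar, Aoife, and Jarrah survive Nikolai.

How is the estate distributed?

Kalinda takes two-fifths of 19,875,000 = 7,950,000. The remaining 11,925,000 passes to the descendants.
The descendants' portion (11,925,000) is divided at the children's generation into 5 shares of 2,385,000. Oskar, Aoife, and Jarrah each take 2,385,000. The 2 shares of the deceased (Wiremu and Dayo) are combined into a pool of 4,770,000.
That pool (4,770,000) is divided at the grandchildren's generation equally among Quinn, Gabor, Henrik, Nkechi, and Sorcha: 954,000 each.

Kalinda: 7,950,000; Quinn: 954,000; Gabor: 954,000; Henrik: 954,000; Nkechi: 954,000; Sorcha: 954,000; Oskar: 2,385,000; Aoife: 2,385,000; Jarrah: 2,385,000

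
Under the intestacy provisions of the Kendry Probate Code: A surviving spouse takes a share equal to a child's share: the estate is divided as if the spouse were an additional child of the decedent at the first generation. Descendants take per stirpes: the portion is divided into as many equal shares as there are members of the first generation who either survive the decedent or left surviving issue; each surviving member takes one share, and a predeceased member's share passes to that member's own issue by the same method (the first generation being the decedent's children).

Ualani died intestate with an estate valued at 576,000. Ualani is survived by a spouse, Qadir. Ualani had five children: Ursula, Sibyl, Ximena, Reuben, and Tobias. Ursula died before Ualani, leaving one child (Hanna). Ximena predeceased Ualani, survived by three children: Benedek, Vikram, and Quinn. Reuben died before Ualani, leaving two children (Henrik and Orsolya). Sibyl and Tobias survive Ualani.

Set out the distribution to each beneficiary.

Qadir: 96,000; Hanna: 96,000; Sibyl: 96,000; Benedek: 32,000; Vikram: 32,000; Quinn: 32,000; Henrik: 48,000; Orsolya: 48,000; Tobias: 96,000

The spouse counts as an additional share at the children's level, so there are 6 primary shares of 96,000. Qadir takes one such share (96,000).
The children's combined portion (480,000) is divided into 5 shares of 96,000: Sibyl and Tobias each take 96,000; Ursula's 96,000 share passes to Ursula's issue; Ximena's 96,000 share passes to Ximena's issue; Reuben's 96,000 share passes to Reuben's issue.
Ursula's share (96,000) passes entirely to Hanna.
Ximena's share (96,000) is divided into 3 shares of 32,000: Benedek, Vikram, and Quinn each take 32,000.
Reuben's share (96,000) is divided into 2 shares of 48,000: Henrik and Orsolya each take 48,000.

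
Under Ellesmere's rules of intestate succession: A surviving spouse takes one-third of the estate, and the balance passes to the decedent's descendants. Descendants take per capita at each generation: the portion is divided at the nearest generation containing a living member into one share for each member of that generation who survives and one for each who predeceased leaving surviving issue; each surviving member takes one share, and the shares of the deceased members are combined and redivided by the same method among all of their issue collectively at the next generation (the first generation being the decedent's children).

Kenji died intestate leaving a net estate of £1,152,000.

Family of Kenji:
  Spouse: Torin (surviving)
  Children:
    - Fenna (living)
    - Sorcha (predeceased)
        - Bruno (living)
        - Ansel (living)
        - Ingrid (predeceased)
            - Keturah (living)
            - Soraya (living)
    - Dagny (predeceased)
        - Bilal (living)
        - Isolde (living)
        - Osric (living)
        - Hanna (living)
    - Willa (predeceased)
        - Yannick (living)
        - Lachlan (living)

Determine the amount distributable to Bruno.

Torin takes one-third of £1,152,000 = £384,000. The remaining £768,000 passes to the descendants.
The descendants' portion (£768,000) is divided at the children's generation into 4 shares of £192,000. Fenna takes £192,000. The 3 shares of the deceased (Sorcha, Dagny, and Willa) are combined into a pool of £576,000.
That pool (£576,000) is divided at the grandchildren's generation into 9 shares of £64,000. Bruno, Ansel, Bilal, Isolde, Osric, Hanna, Yannick, and Lachlan each take £64,000. The remaining share for the deceased Ingrid (£64,000) is carried to the next generation.
That pool (£64,000) is divided at the great-grandchildren's generation equally among Keturah and Soraya: £32,000 each.

Bruno receives £64,000.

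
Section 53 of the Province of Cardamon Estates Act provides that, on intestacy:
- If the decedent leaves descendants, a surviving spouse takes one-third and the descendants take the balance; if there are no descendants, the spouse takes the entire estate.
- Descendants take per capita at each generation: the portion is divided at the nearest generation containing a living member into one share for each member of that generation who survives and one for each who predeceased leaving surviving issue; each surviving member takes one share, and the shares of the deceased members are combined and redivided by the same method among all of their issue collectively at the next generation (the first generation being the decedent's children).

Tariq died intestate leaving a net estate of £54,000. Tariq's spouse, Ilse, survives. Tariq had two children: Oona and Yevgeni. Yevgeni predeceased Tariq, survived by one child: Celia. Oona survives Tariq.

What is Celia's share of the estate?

Ilse takes one-third of £54,000 = £18,000. The remaining £36,000 passes to the descendants.
The descendants' portion (£36,000) is divided at the children's generation into 2 shares of £18,000. Oona takes £18,000. The remaining share for the deceased Yevgeni (£18,000) is carried to the next generation.
That pool (£18,000) passes entirely to Celia, the sole taker at the grandchildren's generation.

Celia receives £18,000.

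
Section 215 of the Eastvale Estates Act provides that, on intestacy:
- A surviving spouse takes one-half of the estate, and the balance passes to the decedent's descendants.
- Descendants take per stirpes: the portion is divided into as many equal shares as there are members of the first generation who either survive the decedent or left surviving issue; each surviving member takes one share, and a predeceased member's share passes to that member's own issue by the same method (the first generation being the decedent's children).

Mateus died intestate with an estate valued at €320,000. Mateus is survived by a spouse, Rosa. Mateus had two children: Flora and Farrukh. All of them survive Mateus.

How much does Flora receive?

Rosa takes one-half of €320,000 = €160,000. The remaining €160,000 passes to the descendants.
The descendants' portion (€160,000) is divided into 2 shares of €80,000: Flora and Farrukh each take €80,000.

Flora receives €80,000.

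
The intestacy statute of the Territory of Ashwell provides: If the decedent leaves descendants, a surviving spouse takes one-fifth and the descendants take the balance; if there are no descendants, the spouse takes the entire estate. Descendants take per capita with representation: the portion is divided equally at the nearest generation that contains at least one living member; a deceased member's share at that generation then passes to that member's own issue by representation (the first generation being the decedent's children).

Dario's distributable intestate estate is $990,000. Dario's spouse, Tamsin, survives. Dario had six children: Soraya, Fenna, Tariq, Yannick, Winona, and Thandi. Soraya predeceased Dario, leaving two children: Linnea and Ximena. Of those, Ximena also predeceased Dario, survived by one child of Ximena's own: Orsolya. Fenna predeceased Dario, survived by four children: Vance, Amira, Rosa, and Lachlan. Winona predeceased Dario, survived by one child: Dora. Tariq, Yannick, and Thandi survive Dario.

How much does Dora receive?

Dora receives $132,000.

Tamsin takes one-fifth of $990,000 = $198,000. The remaining $792,000 passes to the descendants.
The descendants' portion ($792,000) is divided into 6 shares of $132,000: Tariq, Yannick, and Thandi each take $132,000; Soraya's $132,000 share passes to Soraya's issue; Fenna's $132,000 share passes to Fenna's issue; Winona's $132,000 share passes to Winona's issue.
Soraya's share ($132,000) is divided into 2 shares of $66,000: Linnea takes $66,000; Ximena's $66,000 share passes to Ximena's issue.
Ximena's share ($66,000) passes entirely to Orsolya.
Fenna's share ($132,000) is divided into 4 shares of $33,000: Vance, Amira, Rosa, and Lachlan each take $33,000.
Winona's share ($132,000) passes entirely to Dora.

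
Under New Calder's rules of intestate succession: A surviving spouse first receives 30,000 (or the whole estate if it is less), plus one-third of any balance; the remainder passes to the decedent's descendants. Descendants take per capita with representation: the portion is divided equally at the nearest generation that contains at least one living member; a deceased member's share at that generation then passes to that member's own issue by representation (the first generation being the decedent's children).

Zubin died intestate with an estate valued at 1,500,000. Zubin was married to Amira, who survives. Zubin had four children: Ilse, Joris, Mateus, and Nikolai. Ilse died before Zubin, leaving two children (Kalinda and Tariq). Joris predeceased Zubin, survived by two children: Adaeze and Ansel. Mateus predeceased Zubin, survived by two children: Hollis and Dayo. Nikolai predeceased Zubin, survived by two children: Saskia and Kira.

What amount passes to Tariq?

Amira first takes 30,000, leaving a balance of 1,470,000. Amira then takes one-third of the balance (490,000), for a total of 520,000. The remaining 980,000 passes to the descendants.
No child survives, so the initial division is made at the grandchildren's generation.
The descendants' portion (980,000) is divided into 8 shares of 122,500: Kalinda, Tariq, Adaeze, Ansel, Hollis, Dayo, Saskia, and Kira each take 122,500.

Tariq receives 122,500.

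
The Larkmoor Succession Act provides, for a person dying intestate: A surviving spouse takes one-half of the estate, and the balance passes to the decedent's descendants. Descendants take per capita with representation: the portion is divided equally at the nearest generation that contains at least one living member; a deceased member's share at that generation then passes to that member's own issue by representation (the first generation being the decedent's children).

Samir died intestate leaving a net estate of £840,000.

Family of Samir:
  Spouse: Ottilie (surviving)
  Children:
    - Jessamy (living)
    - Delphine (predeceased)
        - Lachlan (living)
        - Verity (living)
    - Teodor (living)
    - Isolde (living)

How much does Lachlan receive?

Ottilie takes one-half of £840,000 = £420,000. The remaining £420,000 passes to the descendants.
The descendants' portion (£420,000) is divided into 4 shares of £105,000: Jessamy, Teodor, and Isolde each take £105,000; Delphine's £105,000 share passes to Delphine's issue.
Delphine's share (£105,000) is divided into 2 shares of £52,500: Lachlan and Verity each take £52,500.

Lachlan receives £52,500.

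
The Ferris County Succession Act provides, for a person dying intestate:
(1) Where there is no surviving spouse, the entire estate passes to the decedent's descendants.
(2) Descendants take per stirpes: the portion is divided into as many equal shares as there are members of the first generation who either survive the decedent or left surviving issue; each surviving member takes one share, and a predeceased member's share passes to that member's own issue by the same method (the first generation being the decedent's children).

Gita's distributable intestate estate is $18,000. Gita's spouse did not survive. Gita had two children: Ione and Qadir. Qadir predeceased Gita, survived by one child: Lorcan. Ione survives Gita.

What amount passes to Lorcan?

The entire $18,000 passes to the descendants.
That amount ($18,000) is divided into 2 shares of $9,000: Ione takes $9,000; Qadir's $9,000 share passes to Qadir's issue.
Qadir's share ($9,000) passes entirely to Lorcan.

Lorcan receives $9,000.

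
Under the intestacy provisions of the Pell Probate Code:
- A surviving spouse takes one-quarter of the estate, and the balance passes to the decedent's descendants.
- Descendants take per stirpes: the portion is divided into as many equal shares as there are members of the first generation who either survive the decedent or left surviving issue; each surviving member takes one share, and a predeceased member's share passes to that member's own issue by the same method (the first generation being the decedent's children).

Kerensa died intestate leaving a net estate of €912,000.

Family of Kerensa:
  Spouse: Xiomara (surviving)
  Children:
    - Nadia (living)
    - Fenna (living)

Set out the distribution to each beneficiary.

Xiomara: €228,000; Nadia: €342,000; Fenna: €342,000

Xiomara takes one-quarter of €912,000 = €228,000. The remaining €684,000 passes to the descendants.
The descendants' portion (€684,000) is divided into 2 shares of €342,000: Nadia and Fenna each take €342,000.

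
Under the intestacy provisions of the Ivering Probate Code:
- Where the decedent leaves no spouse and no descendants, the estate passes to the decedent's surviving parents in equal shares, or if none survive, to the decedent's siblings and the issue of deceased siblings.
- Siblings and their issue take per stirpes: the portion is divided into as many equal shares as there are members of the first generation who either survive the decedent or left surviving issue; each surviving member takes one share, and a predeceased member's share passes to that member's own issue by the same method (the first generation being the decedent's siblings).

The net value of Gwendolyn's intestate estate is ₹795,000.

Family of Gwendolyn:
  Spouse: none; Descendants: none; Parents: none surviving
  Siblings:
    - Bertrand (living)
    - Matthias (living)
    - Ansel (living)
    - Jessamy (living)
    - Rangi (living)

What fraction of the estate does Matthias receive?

Matthias receives 1/5 of the estate.

The entire ₹795,000 passes to the siblings and their issue.
That amount (₹795,000) is divided into 5 shares of ₹159,000: Bertrand, Matthias, Ansel, Jessamy, and Rangi each take ₹159,000.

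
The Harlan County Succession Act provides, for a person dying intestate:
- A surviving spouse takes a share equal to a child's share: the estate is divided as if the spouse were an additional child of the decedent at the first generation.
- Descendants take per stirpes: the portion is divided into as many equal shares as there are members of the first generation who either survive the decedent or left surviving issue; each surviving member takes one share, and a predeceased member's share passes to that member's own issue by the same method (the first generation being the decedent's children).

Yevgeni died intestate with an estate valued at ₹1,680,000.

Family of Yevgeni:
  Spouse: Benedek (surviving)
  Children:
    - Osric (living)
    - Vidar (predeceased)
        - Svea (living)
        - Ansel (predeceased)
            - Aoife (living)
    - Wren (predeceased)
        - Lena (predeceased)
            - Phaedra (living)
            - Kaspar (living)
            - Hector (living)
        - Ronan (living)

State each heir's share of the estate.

The spouse counts as an additional share at the children's level, so there are 4 primary shares of ₹420,000. Benedek takes one such share (₹420,000).
The children's combined portion (₹1,260,000) is divided into 3 shares of ₹420,000: Osric takes ₹420,000; Vidar's ₹420,000 share passes to Vidar's issue; Wren's ₹420,000 share passes to Wren's issue.
Vidar's share (₹420,000) is divided into 2 shares of ₹210,000: Svea takes ₹210,000; Ansel's ₹210,000 share passes to Ansel's issue.
Ansel's share (₹210,000) passes entirely to Aoife.
Wren's share (₹420,000) is divided into 2 shares of ₹210,000: Ronan takes ₹210,000; Lena's ₹210,000 share passes to Lena's issue.
Lena's share (₹210,000) is divided into 3 shares of ₹70,000: Phaedra, Kaspar, and Hector each take ₹70,000.

Benedek: ₹420,000; Osric: ₹420,000; Svea: ₹210,000; Aoife: ₹210,000; Phaedra: ₹70,000; Kaspar: ₹70,000; Hector: ₹70,000; Ronan: ₹210,000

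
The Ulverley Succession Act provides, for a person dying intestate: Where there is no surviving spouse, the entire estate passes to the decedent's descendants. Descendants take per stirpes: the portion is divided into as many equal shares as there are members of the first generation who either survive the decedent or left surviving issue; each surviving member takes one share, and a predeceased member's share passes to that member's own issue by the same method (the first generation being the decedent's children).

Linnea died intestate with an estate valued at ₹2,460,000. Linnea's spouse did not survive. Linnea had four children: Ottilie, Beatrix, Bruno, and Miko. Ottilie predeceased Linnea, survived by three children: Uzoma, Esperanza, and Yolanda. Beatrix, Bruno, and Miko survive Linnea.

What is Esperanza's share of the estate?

The entire ₹2,460,000 passes to the descendants.
That amount (₹2,460,000) is divided into 4 shares of ₹615,000: Beatrix, Bruno, and Miko each take ₹615,000; Ottilie's ₹615,000 share passes to Ottilie's issue.
Ottilie's share (₹615,000) is divided into 3 shares of ₹205,000: Uzoma, Esperanza, and Yolanda each take ₹205,000.

Esperanza receives ₹205,000.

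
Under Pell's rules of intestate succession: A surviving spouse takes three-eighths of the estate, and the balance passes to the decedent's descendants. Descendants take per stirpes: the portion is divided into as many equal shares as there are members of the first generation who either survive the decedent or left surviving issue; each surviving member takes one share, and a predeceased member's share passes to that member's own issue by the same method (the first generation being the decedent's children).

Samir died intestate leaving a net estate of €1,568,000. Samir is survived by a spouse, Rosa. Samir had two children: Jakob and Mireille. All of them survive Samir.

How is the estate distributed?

Rosa: €588,000; Jakob: €490,000; Mireille: €490,000

Rosa takes three-eighths of €1,568,000 = €588,000. The remaining €980,000 passes to the descendants.
The descendants' portion (€980,000) is divided into 2 shares of €490,000: Jakob and Mireille each take €490,000.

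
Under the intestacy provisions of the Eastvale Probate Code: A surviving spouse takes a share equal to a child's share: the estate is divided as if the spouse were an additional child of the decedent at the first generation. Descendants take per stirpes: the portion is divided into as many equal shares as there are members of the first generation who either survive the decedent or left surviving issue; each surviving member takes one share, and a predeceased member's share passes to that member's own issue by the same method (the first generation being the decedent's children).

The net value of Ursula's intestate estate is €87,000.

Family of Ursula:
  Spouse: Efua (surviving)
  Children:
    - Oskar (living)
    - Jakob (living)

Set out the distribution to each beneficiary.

The spouse counts as an additional share at the children's level, so there are 3 primary shares of €29,000. Efua takes one such share (€29,000).
The children's combined portion (€58,000) is divided into 2 shares of €29,000: Oskar and Jakob each take €29,000.

Efua: €29,000; Oskar: €29,000; Jakob: €29,000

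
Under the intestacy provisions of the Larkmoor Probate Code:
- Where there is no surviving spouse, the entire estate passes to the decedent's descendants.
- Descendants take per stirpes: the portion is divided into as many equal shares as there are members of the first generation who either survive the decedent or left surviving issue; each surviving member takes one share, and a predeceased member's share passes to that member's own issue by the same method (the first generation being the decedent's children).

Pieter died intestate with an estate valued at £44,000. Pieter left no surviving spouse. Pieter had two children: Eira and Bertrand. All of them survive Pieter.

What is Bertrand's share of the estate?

The entire £44,000 passes to the descendants.
That amount (£44,000) is divided into 2 shares of £22,000: Eira and Bertrand each take £22,000.

Bertrand receives £22,000.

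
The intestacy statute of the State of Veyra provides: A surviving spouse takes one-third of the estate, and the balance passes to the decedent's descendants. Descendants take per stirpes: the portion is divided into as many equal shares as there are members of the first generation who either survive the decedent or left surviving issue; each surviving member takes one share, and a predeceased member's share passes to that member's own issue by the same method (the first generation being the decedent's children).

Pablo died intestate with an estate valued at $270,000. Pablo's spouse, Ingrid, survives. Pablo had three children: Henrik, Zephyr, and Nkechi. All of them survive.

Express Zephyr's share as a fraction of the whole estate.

Zephyr receives 2/9 of the estate.

Ingrid takes one-third of $270,000 = $90,000. The remaining $180,000 passes to the descendants.
The descendants' portion ($180,000) is divided into 3 shares of $60,000: Henrik, Zephyr, and Nkechi each take $60,000.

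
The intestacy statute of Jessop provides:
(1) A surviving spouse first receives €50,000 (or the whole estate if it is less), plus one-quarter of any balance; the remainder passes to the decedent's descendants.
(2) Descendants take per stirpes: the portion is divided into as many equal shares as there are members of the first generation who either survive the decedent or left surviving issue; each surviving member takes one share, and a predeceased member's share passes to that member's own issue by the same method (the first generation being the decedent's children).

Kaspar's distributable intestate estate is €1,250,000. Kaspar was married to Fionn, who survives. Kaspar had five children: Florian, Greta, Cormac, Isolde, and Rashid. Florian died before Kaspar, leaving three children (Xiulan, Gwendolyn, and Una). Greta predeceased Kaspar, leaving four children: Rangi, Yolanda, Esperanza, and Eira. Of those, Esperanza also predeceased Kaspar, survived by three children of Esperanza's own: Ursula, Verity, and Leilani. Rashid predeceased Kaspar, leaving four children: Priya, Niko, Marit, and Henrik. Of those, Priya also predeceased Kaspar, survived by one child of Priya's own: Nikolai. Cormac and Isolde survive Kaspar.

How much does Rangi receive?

Fionn first takes €50,000, leaving a balance of €1,200,000. Fionn then takes one-quarter of the balance (€300,000), for a total of €350,000. The remaining €900,000 passes to the descendants.
The descendants' portion (€900,000) is divided into 5 shares of €180,000: Cormac and Isolde each take €180,000; Florian's €180,000 share passes to Florian's issue; Greta's €180,000 share passes to Greta's issue; Rashid's €180,000 share passes to Rashid's issue.
Florian's share (€180,000) is divided into 3 shares of €60,000: Xiulan, Gwendolyn, and Una each take €60,000.
Greta's share (€180,000) is divided into 4 shares of €45,000: Rangi, Yolanda, and Eira each take €45,000; Esperanza's €45,000 share passes to Esperanza's issue.
Esperanza's share (€45,000) is divided into 3 shares of €15,000: Ursula, Verity, and Leilani each take €15,000.
Rashid's share (€180,000) is divided into 4 shares of €45,000: Niko, Marit, and Henrik each take €45,000; Priya's €45,000 share passes to Priya's issue.
Priya's share (€45,000) passes entirely to Nikolai.

Rangi receives €45,000.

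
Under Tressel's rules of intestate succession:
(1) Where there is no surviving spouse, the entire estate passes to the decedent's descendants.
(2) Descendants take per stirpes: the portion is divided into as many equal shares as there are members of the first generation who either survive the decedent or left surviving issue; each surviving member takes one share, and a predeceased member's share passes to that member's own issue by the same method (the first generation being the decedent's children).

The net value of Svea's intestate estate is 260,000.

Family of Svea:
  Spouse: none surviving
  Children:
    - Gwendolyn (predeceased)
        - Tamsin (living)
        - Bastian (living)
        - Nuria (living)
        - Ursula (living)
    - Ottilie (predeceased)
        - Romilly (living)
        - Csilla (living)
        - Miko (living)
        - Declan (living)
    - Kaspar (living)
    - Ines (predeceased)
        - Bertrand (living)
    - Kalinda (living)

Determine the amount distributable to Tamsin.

Tamsin receives 13,000.

The entire 260,000 passes to the descendants.
That amount (260,000) is divided into 5 shares of 52,000: Kaspar and Kalinda each take 52,000; Gwendolyn's 52,000 share passes to Gwendolyn's issue; Ottilie's 52,000 share passes to Ottilie's issue; Ines's 52,000 share passes to Ines's issue.
Gwendolyn's share (52,000) is divided into 4 shares of 13,000: Tamsin, Bastian, Nuria, and Ursula each take 13,000.
Ottilie's share (52,000) is divided into 4 shares of 13,000: Romilly, Csilla, Miko, and Declan each take 13,000.
Ines's share (52,000) passes entirely to Bertrand.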